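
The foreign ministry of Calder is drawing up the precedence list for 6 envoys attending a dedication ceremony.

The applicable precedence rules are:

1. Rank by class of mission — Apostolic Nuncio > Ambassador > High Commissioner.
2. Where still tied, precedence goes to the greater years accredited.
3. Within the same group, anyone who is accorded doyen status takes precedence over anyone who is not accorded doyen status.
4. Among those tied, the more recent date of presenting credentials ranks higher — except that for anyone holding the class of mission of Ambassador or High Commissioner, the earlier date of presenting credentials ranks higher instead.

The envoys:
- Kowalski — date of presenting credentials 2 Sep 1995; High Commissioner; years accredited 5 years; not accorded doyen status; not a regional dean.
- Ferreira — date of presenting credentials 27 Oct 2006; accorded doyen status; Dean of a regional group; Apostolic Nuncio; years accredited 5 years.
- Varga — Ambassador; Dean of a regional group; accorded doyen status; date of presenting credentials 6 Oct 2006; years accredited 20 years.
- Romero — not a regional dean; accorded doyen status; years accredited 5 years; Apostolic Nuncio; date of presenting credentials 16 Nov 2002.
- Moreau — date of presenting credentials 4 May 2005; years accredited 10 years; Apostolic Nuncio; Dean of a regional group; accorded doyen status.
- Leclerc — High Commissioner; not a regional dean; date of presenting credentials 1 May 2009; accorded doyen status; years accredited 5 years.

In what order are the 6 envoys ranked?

Moreau, Ferreira, Romero, Varga, Leclerc, Kowalski

By class of mission: Moreau, Ferreira and Romero (Apostolic Nuncio); then Varga (Ambassador); then Leclerc and Kowalski (High Commissioner).
Among Moreau, Ferreira and Romero, by years accredited (higher first): Moreau (10 years) before Ferreira and Romero (5 years).
Ferreira and Romero are each accorded doyen status, so the next rule applies.
Among Ferreira and Romero, by date of presenting credentials (later first): Ferreira (27 Oct 2006) before Romero (16 Nov 2002).
Leclerc and Kowalski both have years accredited 5 years, so the next rule applies.
Among Leclerc and Kowalski, accorded doyen status before not accorded doyen status: Leclerc (accorded doyen status) before Kowalski (not accorded doyen status).
Full order: Moreau, Ferreira, Romero, Varga, Leclerc, Kowalski.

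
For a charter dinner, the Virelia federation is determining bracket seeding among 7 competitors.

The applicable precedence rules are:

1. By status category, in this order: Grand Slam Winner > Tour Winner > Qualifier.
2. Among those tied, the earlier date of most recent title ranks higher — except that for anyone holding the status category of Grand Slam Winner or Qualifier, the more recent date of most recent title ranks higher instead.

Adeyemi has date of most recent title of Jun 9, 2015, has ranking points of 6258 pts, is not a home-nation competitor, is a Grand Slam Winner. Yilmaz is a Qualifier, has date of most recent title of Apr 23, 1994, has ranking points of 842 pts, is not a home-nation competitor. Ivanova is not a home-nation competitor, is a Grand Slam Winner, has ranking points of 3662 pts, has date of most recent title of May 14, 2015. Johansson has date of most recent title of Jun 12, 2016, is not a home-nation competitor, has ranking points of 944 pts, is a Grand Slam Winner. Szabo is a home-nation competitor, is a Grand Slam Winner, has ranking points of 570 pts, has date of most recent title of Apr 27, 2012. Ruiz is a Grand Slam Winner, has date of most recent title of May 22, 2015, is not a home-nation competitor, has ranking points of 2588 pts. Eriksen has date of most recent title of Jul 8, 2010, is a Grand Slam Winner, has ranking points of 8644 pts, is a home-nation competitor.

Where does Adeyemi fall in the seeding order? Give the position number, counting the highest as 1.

2

By status category: Johansson, Adeyemi, Ruiz, Ivanova, Szabo and Eriksen (Grand Slam Winner); then Yilmaz (Qualifier).
Among Johansson, Adeyemi, Ruiz, Ivanova, Szabo and Eriksen, by date of most recent title (later first) (reversed rule for this group): Johansson (Jun 12, 2016) before Adeyemi (Jun 9, 2015) before Ruiz (May 22, 2015) before Ivanova (May 14, 2015) before Szabo (Apr 27, 2012) before Eriksen (Jul 8, 2010).
Order: Johansson, Adeyemi, Ruiz, Ivanova, Szabo, Eriksen, Yilmaz. So position 2.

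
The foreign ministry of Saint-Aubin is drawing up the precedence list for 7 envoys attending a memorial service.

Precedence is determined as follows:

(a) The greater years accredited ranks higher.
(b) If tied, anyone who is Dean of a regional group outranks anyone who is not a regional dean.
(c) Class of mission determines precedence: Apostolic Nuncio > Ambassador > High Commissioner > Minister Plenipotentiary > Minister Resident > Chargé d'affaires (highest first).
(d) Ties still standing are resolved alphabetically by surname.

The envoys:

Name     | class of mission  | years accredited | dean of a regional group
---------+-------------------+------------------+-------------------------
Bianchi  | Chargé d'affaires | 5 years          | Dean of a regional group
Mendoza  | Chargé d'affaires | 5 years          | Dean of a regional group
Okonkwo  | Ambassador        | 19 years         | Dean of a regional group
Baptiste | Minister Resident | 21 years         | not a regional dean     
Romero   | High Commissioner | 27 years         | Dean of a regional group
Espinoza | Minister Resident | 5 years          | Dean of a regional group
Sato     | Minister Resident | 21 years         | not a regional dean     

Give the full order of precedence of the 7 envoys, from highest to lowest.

Romero, Baptiste, Sato, Okonkwo, Espinoza, Bianchi, Mendoza

By years accredited (higher first): Romero (27 years); then Baptiste and Sato (both 21 years); then Okonkwo (19 years); then Espinoza, Bianchi and Mendoza (each 5 years).
Baptiste and Sato are each not a regional dean, so the next rule applies.
Baptiste and Sato are each Minister Resident, so the next rule applies.
Among Baptiste and Sato, alphabetically by surname: Baptiste before Sato.
Espinoza, Bianchi and Mendoza are each Dean of a regional group, so the next rule applies.
Among Espinoza, Bianchi and Mendoza, by class of mission: Espinoza (Minister Resident) before Bianchi and Mendoza (Chargé d'affaires).
Among Bianchi and Mendoza, alphabetically by surname: Bianchi before Mendoza.
Full order: Romero, Baptiste, Sato, Okonkwo, Espinoza, Bianchi, Mendoza.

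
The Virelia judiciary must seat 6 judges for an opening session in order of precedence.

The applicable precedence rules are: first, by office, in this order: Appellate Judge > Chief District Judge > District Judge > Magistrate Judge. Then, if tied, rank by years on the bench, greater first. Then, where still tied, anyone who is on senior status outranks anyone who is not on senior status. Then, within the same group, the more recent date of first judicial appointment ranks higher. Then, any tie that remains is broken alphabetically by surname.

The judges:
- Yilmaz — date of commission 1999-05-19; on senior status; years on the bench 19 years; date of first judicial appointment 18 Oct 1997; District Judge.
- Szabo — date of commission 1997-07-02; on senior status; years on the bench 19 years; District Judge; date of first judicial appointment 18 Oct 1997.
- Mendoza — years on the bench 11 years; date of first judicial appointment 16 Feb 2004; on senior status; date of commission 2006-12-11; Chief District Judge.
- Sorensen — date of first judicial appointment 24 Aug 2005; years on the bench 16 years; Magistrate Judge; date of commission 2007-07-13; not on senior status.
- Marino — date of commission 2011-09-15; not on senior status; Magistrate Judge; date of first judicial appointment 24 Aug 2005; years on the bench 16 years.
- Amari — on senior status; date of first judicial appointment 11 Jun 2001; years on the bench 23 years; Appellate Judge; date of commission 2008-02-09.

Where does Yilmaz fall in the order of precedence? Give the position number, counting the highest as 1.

By office: Amari (Appellate Judge); then Mendoza (Chief District Judge); then Szabo and Yilmaz (District Judge); then Marino and Sorensen (Magistrate Judge).
Szabo and Yilmaz both have years on the bench 19 years, so the next rule applies.
Szabo and Yilmaz are each on senior status, so the next rule applies.
Szabo and Yilmaz both have date of first judicial appointment 18 Oct 1997, so the next rule applies.
Among Szabo and Yilmaz, alphabetically by surname: Szabo before Yilmaz.
Marino and Sorensen both have years on the bench 16 years, so the next rule applies.
Marino and Sorensen are each not on senior status, so the next rule applies.
Marino and Sorensen both have date of first judicial appointment 24 Aug 2005, so the next rule applies.
Among Marino and Sorensen, alphabetically by surname: Marino before Sorensen.
Order: Amari, Mendoza, Szabo, Yilmaz, Marino, Sorensen. So position 4.

4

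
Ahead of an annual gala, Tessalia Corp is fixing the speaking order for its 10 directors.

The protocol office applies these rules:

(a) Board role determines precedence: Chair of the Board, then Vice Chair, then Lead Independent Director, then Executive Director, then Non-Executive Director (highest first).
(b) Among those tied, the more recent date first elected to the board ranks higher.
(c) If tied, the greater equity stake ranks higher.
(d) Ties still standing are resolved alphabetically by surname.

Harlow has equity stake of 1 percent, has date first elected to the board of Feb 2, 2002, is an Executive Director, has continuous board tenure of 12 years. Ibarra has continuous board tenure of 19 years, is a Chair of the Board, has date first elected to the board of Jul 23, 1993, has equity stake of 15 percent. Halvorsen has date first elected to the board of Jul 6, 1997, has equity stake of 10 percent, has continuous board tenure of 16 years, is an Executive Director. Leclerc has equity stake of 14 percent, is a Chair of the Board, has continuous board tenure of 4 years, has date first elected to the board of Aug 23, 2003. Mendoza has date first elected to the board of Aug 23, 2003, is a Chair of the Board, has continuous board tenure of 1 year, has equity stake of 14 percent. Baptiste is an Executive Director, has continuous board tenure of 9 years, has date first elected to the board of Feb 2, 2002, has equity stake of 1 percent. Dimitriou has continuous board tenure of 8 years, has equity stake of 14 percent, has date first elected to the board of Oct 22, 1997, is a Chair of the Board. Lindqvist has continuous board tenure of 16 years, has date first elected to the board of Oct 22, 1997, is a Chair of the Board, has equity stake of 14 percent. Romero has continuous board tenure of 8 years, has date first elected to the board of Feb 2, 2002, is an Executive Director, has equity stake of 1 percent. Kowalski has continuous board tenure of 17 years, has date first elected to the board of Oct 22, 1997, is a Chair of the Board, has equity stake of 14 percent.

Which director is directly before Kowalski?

Dimitriou

By board role: Leclerc, Mendoza, Dimitriou, Kowalski, Lindqvist and Ibarra (Chair of the Board); then Baptiste, Harlow, Romero and Halvorsen (Executive Director).
Among Leclerc, Mendoza, Dimitriou, Kowalski, Lindqvist and Ibarra, by date first elected to the board (later first): Leclerc and Mendoza (Aug 23, 2003) before Dimitriou, Kowalski and Lindqvist (Oct 22, 1997) before Ibarra (Jul 23, 1993).
Leclerc and Mendoza both have equity stake 14 percent, so the next rule applies.
Among Leclerc and Mendoza, alphabetically by surname: Leclerc before Mendoza.
Dimitriou, Kowalski and Lindqvist all have equity stake 14 percent, so the next rule applies.
Among Dimitriou, Kowalski and Lindqvist, alphabetically by surname: Dimitriou before Kowalski before Lindqvist.
Among Baptiste, Harlow, Romero and Halvorsen, by date first elected to the board (later first): Baptiste, Harlow and Romero (Feb 2, 2002) before Halvorsen (Jul 6, 1997).
Baptiste, Harlow and Romero all have equity stake 1 percent, so the next rule applies.
Among Baptiste, Harlow and Romero, alphabetically by surname: Baptiste before Harlow before Romero.
Order: Leclerc, Mendoza, Dimitriou, Kowalski, Lindqvist, Ibarra, Baptiste, Harlow, Romero, Halvorsen.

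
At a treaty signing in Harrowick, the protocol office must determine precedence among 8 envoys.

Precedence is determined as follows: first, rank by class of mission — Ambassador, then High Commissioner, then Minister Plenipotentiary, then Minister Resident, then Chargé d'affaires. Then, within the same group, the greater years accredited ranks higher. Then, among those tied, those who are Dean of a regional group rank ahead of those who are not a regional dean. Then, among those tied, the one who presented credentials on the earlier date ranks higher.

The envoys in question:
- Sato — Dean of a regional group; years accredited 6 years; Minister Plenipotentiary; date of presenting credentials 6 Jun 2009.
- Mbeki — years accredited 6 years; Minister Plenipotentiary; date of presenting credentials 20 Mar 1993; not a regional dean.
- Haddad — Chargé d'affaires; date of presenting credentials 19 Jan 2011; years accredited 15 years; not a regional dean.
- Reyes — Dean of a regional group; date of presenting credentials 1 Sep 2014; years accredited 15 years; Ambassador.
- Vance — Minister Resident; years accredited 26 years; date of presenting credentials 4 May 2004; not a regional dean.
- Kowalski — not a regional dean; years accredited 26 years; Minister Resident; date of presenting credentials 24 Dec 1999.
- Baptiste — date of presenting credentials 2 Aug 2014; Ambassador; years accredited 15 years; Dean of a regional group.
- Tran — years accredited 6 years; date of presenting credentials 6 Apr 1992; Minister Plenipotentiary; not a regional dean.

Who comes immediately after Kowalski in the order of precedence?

Vance

By class of mission: Baptiste and Reyes (Ambassador); then Sato, Tran and Mbeki (Minister Plenipotentiary); then Kowalski and Vance (Minister Resident); then Haddad (Chargé d'affaires).
Baptiste and Reyes both have years accredited 15 years, so the next rule applies.
Baptiste and Reyes are each Dean of a regional group, so the next rule applies.
Among Baptiste and Reyes, by date of presenting credentials (earlier first): Baptiste (2 Aug 2014) before Reyes (1 Sep 2014).
Sato, Tran and Mbeki all have years accredited 6 years, so the next rule applies.
Among Sato, Tran and Mbeki, Dean of a regional group before not a regional dean: Sato (Dean of a regional group) before Tran and Mbeki (not a regional dean).
Among Tran and Mbeki, by date of presenting credentials (earlier first): Tran (6 Apr 1992) before Mbeki (20 Mar 1993).
Kowalski and Vance both have years accredited 26 years, so the next rule applies.
Kowalski and Vance are each not a regional dean, so the next rule applies.
Among Kowalski and Vance, by date of presenting credentials (earlier first): Kowalski (24 Dec 1999) before Vance (4 May 2004).
Order: Baptiste, Reyes, Sato, Tran, Mbeki, Kowalski, Vance, Haddad.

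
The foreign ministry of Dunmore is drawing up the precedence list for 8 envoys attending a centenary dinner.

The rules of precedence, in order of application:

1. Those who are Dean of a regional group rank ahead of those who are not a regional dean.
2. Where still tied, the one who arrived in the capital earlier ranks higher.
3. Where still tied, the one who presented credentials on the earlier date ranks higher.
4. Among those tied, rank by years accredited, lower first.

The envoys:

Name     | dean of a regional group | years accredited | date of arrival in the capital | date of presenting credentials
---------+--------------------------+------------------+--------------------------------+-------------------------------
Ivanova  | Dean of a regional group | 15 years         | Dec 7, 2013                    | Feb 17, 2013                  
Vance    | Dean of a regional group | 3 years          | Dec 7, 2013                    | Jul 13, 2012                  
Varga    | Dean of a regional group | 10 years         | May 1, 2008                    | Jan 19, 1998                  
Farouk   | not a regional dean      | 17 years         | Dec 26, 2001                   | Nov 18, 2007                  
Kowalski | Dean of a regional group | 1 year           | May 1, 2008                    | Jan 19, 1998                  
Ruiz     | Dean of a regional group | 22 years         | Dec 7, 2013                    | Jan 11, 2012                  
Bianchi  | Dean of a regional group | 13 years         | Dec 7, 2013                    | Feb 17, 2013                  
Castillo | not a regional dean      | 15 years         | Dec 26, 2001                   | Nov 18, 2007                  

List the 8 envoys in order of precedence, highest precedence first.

Kowalski, Varga, Ruiz, Vance, Bianchi, Ivanova, Castillo, Farouk

By the first rule: Kowalski, Varga, Ruiz, Vance, Bianchi and Ivanova (each Dean of a regional group); then Castillo and Farouk (both not a regional dean).
Among Kowalski, Varga, Ruiz, Vance, Bianchi and Ivanova, by date of arrival in the capital (earlier first): Kowalski and Varga (May 1, 2008) before Ruiz, Vance, Bianchi and Ivanova (Dec 7, 2013).
Kowalski and Varga both have date of presenting credentials Jan 19, 1998, so the next rule applies.
Among Kowalski and Varga, by years accredited (lower first): Kowalski (1 year) before Varga (10 years).
Among Ruiz, Vance, Bianchi and Ivanova, by date of presenting credentials (earlier first): Ruiz (Jan 11, 2012) before Vance (Jul 13, 2012) before Bianchi and Ivanova (Feb 17, 2013).
Among Bianchi and Ivanova, by years accredited (lower first): Bianchi (13 years) before Ivanova (15 years).
Castillo and Farouk both have date of arrival in the capital Dec 26, 2001, so the next rule applies.
Castillo and Farouk both have date of presenting credentials Nov 18, 2007, so the next rule applies.
Among Castillo and Farouk, by years accredited (lower first): Castillo (15 years) before Farouk (17 years).
Full order: Kowalski, Varga, Ruiz, Vance, Bianchi, Ivanova, Castillo, Farouk.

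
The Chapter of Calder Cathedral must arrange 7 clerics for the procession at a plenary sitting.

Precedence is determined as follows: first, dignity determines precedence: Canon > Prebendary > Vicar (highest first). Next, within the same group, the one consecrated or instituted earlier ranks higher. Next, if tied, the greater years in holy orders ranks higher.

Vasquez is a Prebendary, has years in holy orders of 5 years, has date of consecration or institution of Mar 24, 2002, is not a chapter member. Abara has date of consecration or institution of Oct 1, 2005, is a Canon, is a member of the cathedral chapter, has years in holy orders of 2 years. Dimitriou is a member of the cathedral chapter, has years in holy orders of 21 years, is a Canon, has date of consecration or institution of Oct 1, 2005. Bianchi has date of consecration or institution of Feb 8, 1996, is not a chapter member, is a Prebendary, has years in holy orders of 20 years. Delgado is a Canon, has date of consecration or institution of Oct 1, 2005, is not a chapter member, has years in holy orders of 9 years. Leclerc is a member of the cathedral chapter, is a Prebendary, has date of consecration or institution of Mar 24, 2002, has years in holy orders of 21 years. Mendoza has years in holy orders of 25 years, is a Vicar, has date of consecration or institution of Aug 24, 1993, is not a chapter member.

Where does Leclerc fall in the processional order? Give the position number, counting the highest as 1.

By dignity: Dimitriou, Delgado and Abara (Canon); then Bianchi, Leclerc and Vasquez (Prebendary); then Mendoza (Vicar).
Dimitriou, Delgado and Abara all have date of consecration or institution Oct 1, 2005, so the next rule applies.
Among Dimitriou, Delgado and Abara, by years in holy orders (higher first): Dimitriou (21 years) before Delgado (9 years) before Abara (2 years).
Among Bianchi, Leclerc and Vasquez, by date of consecration or institution (earlier first): Bianchi (Feb 8, 1996) before Leclerc and Vasquez (Mar 24, 2002).
Among Leclerc and Vasquez, by years in holy orders (higher first): Leclerc (21 years) before Vasquez (5 years).
Order: Dimitriou, Delgado, Abara, Bianchi, Leclerc, Vasquez, Mendoza. So position 5.

5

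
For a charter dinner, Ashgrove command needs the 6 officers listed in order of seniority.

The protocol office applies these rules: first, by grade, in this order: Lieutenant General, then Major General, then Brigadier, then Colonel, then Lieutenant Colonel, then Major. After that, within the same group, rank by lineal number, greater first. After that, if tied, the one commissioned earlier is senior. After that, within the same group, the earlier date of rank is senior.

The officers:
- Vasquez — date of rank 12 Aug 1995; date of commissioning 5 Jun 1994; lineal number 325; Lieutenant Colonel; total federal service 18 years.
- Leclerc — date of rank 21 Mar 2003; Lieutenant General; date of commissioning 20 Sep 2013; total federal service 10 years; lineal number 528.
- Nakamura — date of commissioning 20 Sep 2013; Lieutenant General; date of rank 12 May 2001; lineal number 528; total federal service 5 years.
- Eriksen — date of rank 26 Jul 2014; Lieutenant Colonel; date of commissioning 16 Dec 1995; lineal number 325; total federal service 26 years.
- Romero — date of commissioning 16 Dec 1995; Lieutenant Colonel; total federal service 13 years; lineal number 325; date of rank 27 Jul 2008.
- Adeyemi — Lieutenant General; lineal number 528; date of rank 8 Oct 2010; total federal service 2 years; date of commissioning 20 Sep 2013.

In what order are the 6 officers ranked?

By grade: Nakamura, Leclerc and Adeyemi (Lieutenant General); then Vasquez, Romero and Eriksen (Lieutenant Colonel).
Nakamura, Leclerc and Adeyemi all have lineal number 528, so the next rule applies.
Nakamura, Leclerc and Adeyemi all have date of commissioning 20 Sep 2013, so the next rule applies.
Among Nakamura, Leclerc and Adeyemi, by date of rank (earlier first): Nakamura (12 May 2001) before Leclerc (21 Mar 2003) before Adeyemi (8 Oct 2010).
Vasquez, Romero and Eriksen all have lineal number 325, so the next rule applies.
Among Vasquez, Romero and Eriksen, by date of commissioning (earlier first): Vasquez (5 Jun 1994) before Romero and Eriksen (16 Dec 1995).
Among Romero and Eriksen, by date of rank (earlier first): Romero (27 Jul 2008) before Eriksen (26 Jul 2014).
Full order: Nakamura, Leclerc, Adeyemi, Vasquez, Romero, Eriksen.

Nakamura, Leclerc, Adeyemi, Vasquez, Romero, Eriksen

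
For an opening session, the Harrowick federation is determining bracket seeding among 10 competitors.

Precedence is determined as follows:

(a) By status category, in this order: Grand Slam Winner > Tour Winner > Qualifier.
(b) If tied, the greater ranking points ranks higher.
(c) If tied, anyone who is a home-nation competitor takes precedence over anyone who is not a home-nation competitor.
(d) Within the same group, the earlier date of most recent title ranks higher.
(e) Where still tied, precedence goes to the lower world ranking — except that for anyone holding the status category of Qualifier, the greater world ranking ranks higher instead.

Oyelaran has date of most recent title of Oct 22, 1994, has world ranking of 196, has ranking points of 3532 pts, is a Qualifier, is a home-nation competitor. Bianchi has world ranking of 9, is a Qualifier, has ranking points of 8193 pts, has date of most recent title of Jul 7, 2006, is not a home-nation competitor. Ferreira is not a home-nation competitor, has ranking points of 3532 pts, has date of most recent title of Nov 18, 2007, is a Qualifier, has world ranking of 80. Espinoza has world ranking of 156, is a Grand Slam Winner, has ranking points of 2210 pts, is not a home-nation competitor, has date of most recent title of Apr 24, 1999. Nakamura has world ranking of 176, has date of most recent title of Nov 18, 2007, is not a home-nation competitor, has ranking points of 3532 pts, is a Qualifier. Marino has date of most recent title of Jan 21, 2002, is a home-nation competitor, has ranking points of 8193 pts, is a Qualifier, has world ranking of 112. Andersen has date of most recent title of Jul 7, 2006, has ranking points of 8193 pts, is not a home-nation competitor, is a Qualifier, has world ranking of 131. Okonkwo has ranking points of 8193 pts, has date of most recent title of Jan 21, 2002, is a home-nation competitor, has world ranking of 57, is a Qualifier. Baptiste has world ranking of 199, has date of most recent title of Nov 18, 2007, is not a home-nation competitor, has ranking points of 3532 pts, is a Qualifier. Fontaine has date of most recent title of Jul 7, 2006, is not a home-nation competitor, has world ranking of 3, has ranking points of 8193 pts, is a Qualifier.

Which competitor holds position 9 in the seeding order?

By status category: Espinoza (Grand Slam Winner); then Marino, Okonkwo, Andersen, Bianchi, Fontaine, Oyelaran, Baptiste, Nakamura and Ferreira (Qualifier).
Among Marino, Okonkwo, Andersen, Bianchi, Fontaine, Oyelaran, Baptiste, Nakamura and Ferreira, by ranking points (higher first): Marino, Okonkwo, Andersen, Bianchi and Fontaine (8193 pts) before Oyelaran, Baptiste, Nakamura and Ferreira (3532 pts).
Among Marino, Okonkwo, Andersen, Bianchi and Fontaine, a home-nation competitor before not a home-nation competitor: Marino and Okonkwo (a home-nation competitor) before Andersen, Bianchi and Fontaine (not a home-nation competitor).
Marino and Okonkwo both have date of most recent title Jan 21, 2002, so the next rule applies.
Among Marino and Okonkwo, by world ranking (higher first) (reversed rule for this group): Marino (112) before Okonkwo (57).
Andersen, Bianchi and Fontaine all have date of most recent title Jul 7, 2006, so the next rule applies.
Among Andersen, Bianchi and Fontaine, by world ranking (higher first) (reversed rule for this group): Andersen (131) before Bianchi (9) before Fontaine (3).
Among Oyelaran, Baptiste, Nakamura and Ferreira, a home-nation competitor before not a home-nation competitor: Oyelaran (a home-nation competitor) before Baptiste, Nakamura and Ferreira (not a home-nation competitor).
Baptiste, Nakamura and Ferreira all have date of most recent title Nov 18, 2007, so the next rule applies.
Among Baptiste, Nakamura and Ferreira, by world ranking (higher first) (reversed rule for this group): Baptiste (199) before Nakamura (176) before Ferreira (80).
Order: Espinoza, Marino, Okonkwo, Andersen, Bianchi, Fontaine, Oyelaran, Baptiste, Nakamura, Ferreira.

Nakamura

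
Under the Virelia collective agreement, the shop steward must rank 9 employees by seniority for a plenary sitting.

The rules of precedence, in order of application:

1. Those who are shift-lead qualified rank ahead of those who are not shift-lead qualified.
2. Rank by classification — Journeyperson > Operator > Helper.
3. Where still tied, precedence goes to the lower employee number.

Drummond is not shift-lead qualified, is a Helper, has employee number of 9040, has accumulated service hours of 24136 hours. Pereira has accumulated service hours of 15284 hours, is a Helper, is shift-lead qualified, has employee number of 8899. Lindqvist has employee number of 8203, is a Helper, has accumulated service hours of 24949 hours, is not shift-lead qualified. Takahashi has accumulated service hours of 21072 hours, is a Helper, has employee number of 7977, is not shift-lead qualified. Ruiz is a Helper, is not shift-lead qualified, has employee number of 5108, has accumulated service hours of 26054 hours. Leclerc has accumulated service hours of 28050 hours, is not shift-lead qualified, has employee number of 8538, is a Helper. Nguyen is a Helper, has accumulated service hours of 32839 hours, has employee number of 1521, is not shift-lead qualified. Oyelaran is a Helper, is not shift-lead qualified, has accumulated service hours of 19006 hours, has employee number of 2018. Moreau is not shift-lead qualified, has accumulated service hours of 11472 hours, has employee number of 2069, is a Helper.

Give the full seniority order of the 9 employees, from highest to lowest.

By the first rule: Pereira (shift-lead qualified); then Nguyen, Oyelaran, Moreau, Ruiz, Takahashi, Lindqvist, Leclerc and Drummond (each not shift-lead qualified).
Nguyen, Oyelaran, Moreau, Ruiz, Takahashi, Lindqvist, Leclerc and Drummond are each Helper, so the next rule applies.
Among Nguyen, Oyelaran, Moreau, Ruiz, Takahashi, Lindqvist, Leclerc and Drummond, by employee number (lower first): Nguyen (1521) before Oyelaran (2018) before Moreau (2069) before Ruiz (5108) before Takahashi (7977) before Lindqvist (8203) before Leclerc (8538) before Drummond (9040).
Full order: Pereira, Nguyen, Oyelaran, Moreau, Ruiz, Takahashi, Lindqvist, Leclerc, Drummond.

Pereira, Nguyen, Oyelaran, Moreau, Ruiz, Takahashi, Lindqvist, Leclerc, Drummond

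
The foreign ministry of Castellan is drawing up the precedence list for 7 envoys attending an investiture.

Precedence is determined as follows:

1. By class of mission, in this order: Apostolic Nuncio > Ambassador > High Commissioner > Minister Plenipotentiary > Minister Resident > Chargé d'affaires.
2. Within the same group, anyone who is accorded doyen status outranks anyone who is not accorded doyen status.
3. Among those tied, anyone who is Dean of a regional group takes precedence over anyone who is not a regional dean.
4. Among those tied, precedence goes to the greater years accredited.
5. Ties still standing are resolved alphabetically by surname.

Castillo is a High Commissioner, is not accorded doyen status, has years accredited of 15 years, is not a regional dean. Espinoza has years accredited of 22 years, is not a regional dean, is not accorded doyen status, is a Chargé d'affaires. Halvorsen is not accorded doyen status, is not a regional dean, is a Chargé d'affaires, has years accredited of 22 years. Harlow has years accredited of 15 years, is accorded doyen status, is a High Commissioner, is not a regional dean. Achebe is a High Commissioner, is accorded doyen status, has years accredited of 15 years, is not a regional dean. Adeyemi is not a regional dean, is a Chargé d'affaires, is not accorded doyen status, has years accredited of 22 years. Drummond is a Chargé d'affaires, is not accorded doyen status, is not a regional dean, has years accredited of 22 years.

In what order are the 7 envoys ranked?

Achebe, Harlow, Castillo, Adeyemi, Drummond, Espinoza, Halvorsen

By class of mission: Achebe, Harlow and Castillo (High Commissioner); then Adeyemi, Drummond, Espinoza and Halvorsen (Chargé d'affaires).
Among Achebe, Harlow and Castillo, accorded doyen status before not accorded doyen status: Achebe and Harlow (accorded doyen status) before Castillo (not accorded doyen status).
Achebe and Harlow are each not a regional dean, so the next rule applies.
Achebe and Harlow both have years accredited 15 years, so the next rule applies.
Among Achebe and Harlow, alphabetically by surname: Achebe before Harlow.
Adeyemi, Drummond, Espinoza and Halvorsen are each not accorded doyen status, so the next rule applies.
Adeyemi, Drummond, Espinoza and Halvorsen are each not a regional dean, so the next rule applies.
Adeyemi, Drummond, Espinoza and Halvorsen all have years accredited 22 years, so the next rule applies.
Among Adeyemi, Drummond, Espinoza and Halvorsen, alphabetically by surname: Adeyemi before Drummond before Espinoza before Halvorsen.
Full order: Achebe, Harlow, Castillo, Adeyemi, Drummond, Espinoza, Halvorsen.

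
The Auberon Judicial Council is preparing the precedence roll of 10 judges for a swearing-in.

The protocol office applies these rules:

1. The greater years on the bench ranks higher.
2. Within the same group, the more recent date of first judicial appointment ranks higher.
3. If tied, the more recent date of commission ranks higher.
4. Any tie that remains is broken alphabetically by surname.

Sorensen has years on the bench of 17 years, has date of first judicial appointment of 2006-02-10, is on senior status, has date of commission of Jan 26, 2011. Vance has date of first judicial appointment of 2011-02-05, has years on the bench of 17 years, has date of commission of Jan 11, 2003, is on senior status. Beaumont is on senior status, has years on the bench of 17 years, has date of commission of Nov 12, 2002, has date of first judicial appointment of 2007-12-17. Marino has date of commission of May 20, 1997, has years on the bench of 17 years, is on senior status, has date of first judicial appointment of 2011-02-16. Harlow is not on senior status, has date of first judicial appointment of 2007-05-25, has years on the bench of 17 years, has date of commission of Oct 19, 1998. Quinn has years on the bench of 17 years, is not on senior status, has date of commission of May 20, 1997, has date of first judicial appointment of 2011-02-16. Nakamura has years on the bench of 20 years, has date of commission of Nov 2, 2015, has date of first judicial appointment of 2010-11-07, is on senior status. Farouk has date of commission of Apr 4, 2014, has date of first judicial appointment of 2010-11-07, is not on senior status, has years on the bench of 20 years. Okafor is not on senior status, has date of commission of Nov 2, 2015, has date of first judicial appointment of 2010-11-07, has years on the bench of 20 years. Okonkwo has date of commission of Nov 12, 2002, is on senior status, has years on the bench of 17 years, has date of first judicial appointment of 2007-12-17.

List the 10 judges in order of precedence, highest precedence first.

By years on the bench (higher first): Nakamura, Okafor and Farouk (each 20 years); then Marino, Quinn, Vance, Beaumont, Okonkwo, Harlow and Sorensen (each 17 years).
Nakamura, Okafor and Farouk all have date of first judicial appointment 2010-11-07, so the next rule applies.
Among Nakamura, Okafor and Farouk, by date of commission (later first): Nakamura and Okafor (Nov 2, 2015) before Farouk (Apr 4, 2014).
Among Nakamura and Okafor, alphabetically by surname: Nakamura before Okafor.
Among Marino, Quinn, Vance, Beaumont, Okonkwo, Harlow and Sorensen, by date of first judicial appointment (later first): Marino and Quinn (2011-02-16) before Vance (2011-02-05) before Beaumont and Okonkwo (2007-12-17) before Harlow (2007-05-25) before Sorensen (2006-02-10).
Marino and Quinn both have date of commission May 20, 1997, so the next rule applies.
Among Marino and Quinn, alphabetically by surname: Marino before Quinn.
Beaumont and Okonkwo both have date of commission Nov 12, 2002, so the next rule applies.
Among Beaumont and Okonkwo, alphabetically by surname: Beaumont before Okonkwo.
Full order: Nakamura, Okafor, Farouk, Marino, Quinn, Vance, Beaumont, Okonkwo, Harlow, Sorensen.

Nakamura, Okafor, Farouk, Marino, Quinn, Vance, Beaumont, Okonkwo, Harlow, Sorensen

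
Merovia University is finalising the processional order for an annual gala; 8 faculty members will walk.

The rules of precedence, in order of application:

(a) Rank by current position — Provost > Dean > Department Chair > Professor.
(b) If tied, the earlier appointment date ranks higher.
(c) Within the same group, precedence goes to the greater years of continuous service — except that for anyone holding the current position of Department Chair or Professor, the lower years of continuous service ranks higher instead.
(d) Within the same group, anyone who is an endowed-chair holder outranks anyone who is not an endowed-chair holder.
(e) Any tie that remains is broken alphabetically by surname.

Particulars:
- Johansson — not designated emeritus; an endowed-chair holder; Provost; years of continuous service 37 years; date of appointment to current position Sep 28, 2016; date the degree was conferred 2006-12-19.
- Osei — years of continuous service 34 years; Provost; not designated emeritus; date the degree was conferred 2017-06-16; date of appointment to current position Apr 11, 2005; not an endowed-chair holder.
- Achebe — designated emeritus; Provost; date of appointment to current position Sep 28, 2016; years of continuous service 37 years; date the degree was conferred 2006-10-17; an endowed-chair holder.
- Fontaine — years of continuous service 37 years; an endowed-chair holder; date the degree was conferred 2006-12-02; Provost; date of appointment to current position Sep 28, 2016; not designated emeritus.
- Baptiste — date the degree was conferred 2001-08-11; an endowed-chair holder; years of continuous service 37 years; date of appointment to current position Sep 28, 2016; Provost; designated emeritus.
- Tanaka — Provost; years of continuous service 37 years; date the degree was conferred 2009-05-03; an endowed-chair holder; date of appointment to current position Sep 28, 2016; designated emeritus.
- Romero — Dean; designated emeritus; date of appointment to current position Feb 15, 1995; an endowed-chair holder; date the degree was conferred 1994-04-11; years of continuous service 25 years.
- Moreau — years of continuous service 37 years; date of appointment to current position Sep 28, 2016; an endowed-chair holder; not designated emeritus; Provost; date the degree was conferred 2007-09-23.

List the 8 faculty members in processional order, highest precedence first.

By current position: Osei, Achebe, Baptiste, Fontaine, Johansson, Moreau and Tanaka (Provost); then Romero (Dean).
Among Osei, Achebe, Baptiste, Fontaine, Johansson, Moreau and Tanaka, by date of appointment to current position (earlier first): Osei (Apr 11, 2005) before Achebe, Baptiste, Fontaine, Johansson, Moreau and Tanaka (Sep 28, 2016).
Achebe, Baptiste, Fontaine, Johansson, Moreau and Tanaka all have years of continuous service 37 years, so the next rule applies.
Achebe, Baptiste, Fontaine, Johansson, Moreau and Tanaka are each an endowed-chair holder, so the next rule applies.
Among Achebe, Baptiste, Fontaine, Johansson, Moreau and Tanaka, alphabetically by surname: Achebe before Baptiste before Fontaine before Johansson before Moreau before Tanaka.
Full order: Osei, Achebe, Baptiste, Fontaine, Johansson, Moreau, Tanaka, Romero.

Osei, Achebe, Baptiste, Fontaine, Johansson, Moreau, Tanaka, Romero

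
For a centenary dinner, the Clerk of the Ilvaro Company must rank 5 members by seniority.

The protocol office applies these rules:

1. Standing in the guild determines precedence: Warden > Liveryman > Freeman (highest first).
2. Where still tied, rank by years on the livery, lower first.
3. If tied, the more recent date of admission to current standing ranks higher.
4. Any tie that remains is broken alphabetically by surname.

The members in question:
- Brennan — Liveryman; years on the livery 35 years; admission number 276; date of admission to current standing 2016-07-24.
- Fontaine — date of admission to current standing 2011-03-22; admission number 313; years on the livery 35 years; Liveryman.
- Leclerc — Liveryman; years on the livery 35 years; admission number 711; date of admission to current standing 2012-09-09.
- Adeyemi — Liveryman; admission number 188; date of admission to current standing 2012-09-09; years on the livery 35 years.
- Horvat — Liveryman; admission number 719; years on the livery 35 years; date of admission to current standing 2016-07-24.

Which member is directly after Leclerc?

By standing in the guild: Brennan, Horvat, Adeyemi, Leclerc and Fontaine (Liveryman).
Brennan, Horvat, Adeyemi, Leclerc and Fontaine all have years on the livery 35 years, so the next rule applies.
Among Brennan, Horvat, Adeyemi, Leclerc and Fontaine, by date of admission to current standing (later first): Brennan and Horvat (2016-07-24) before Adeyemi and Leclerc (2012-09-09) before Fontaine (2011-03-22).
Among Brennan and Horvat, alphabetically by surname: Brennan before Horvat.
Among Adeyemi and Leclerc, alphabetically by surname: Adeyemi before Leclerc.
Order: Brennan, Horvat, Adeyemi, Leclerc, Fontaine.

Fontaine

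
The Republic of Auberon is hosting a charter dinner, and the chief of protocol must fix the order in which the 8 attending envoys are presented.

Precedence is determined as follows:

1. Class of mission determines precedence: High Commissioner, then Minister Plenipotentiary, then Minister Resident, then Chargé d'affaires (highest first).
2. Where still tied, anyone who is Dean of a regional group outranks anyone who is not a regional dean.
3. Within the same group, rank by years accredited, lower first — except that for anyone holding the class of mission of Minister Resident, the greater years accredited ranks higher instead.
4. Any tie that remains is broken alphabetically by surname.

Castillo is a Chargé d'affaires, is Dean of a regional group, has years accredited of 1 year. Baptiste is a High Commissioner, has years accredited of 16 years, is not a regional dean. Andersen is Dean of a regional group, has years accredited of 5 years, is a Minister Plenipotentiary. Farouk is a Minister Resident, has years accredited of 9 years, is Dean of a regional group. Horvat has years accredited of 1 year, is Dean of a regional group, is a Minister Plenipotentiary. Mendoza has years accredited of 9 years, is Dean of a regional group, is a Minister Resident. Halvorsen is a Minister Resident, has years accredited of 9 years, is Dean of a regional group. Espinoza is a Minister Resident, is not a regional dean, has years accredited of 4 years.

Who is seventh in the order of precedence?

Espinoza

By class of mission: Baptiste (High Commissioner); then Horvat and Andersen (Minister Plenipotentiary); then Farouk, Halvorsen, Mendoza and Espinoza (Minister Resident); then Castillo (Chargé d'affaires).
Horvat and Andersen are each Dean of a regional group, so the next rule applies.
Among Horvat and Andersen, by years accredited (lower first): Horvat (1 year) before Andersen (5 years).
Among Farouk, Halvorsen, Mendoza and Espinoza, Dean of a regional group before not a regional dean: Farouk, Halvorsen and Mendoza (Dean of a regional group) before Espinoza (not a regional dean).
Farouk, Halvorsen and Mendoza all have years accredited 9 years, so the next rule applies.
Among Farouk, Halvorsen and Mendoza, alphabetically by surname: Farouk before Halvorsen before Mendoza.
Order: Baptiste, Horvat, Andersen, Farouk, Halvorsen, Mendoza, Espinoza, Castillo.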